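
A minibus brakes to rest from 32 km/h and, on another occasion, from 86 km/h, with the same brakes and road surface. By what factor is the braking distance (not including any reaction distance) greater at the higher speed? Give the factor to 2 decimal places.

Factor ≈ 7.22

Braking distance d = v²/(2a), so with a fixed, d ∝ v².
Factor = (86/32)² = 2.6875² = 7.2227.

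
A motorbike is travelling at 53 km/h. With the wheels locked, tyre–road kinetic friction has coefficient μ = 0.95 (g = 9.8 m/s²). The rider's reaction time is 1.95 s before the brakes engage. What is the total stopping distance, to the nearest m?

Total stopping distance ≈ 40 m

53 km/h ÷ 3.6 = 14.7222 m/s.
a = μg = 0.95 × 9.8 = 9.310 m/s².
Reaction distance = v·t_r = 14.7222 × 1.95 = 28.708 m.
Braking distance = v²/(2a) = 14.7222² / (2 × 9.310) = 216.743 / 18.620 = 11.640 m.
Total = 28.708 + 11.640 = 40.348 m.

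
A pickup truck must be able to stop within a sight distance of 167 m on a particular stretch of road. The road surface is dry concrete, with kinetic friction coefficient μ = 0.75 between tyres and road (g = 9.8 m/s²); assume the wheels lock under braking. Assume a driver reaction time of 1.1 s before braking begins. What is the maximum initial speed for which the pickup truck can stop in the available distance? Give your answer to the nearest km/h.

Maximum speed ≈ 152 km/h

a = μg = 0.75 × 9.8 = 7.350 m/s².
Stopping distance: v·t_r + v²/(2a) = 167 with t_r = 1.1 s and a = 7.350 m/s².
So v² + 16.170 v − 2454.90 = 0.
Positive root: v = −a·t_r + √((a·t_r)² + 2a·d) = −8.085 + √(65.367 + 2454.90) = 42.1173 m/s.
42.1173 m/s × 3.6 = 151.622 km/h.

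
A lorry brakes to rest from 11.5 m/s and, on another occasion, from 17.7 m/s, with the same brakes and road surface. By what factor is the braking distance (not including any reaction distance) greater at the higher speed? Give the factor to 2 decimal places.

Factor ≈ 2.37

Braking distance d = v²/(2a), so with a fixed, d ∝ v².
Factor = (17.7/11.5)² = 1.5391² = 2.3688.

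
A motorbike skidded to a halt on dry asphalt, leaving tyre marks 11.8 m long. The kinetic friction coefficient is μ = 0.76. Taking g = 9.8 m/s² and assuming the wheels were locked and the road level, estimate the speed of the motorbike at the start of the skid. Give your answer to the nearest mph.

Initial speed ≈ 30 mph

Deceleration a = μg = 0.76 × 9.8 = 7.448 m/s².
v = √(2a·d) = √(2 × 7.448 × 11.8) = √175.773 = 13.2579 m/s.
= 13.2579 ÷ 0.44704 = 29.657 mph.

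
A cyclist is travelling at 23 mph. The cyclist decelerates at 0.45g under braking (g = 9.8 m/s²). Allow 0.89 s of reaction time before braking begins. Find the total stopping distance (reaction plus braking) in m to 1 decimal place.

Total stopping distance ≈ 21.1 m

23 mph × 0.44704 = 10.2819 m/s.
a = 0.45 × 9.8 = 4.410 m/s².
Reaction distance = v·t_r = 10.2819 × 0.89 = 9.151 m.
Braking distance = v²/(2a) = 10.2819² / (2 × 4.410) = 105.717 / 8.820 = 11.986 m.
Total = 9.151 + 11.986 = 21.137 m.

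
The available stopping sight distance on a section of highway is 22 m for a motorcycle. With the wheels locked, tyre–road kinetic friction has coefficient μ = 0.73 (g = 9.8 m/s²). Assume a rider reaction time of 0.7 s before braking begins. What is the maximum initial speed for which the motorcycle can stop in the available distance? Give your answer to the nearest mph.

a = μg = 0.73 × 9.8 = 7.154 m/s².
Stopping distance: v·t_r + v²/(2a) = 22 with t_r = 0.7 s and a = 7.154 m/s².
So v² + 10.016 v − 314.78 = 0.
Positive root: v = −a·t_r + √((a·t_r)² + 2a·d) = −5.008 + √(25.080 + 314.78) = 13.4273 m/s.
13.4273 m/s ÷ 0.44704 = 30.036 mph.

Maximum speed ≈ 30 mph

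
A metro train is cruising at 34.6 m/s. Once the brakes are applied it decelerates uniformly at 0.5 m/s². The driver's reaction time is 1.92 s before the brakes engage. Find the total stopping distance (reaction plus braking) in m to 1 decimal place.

Total stopping distance ≈ 1263.6 m

Reaction distance = v·t_r = 34.6000 × 1.92 = 66.432 m.
Braking distance = v²/(2a) = 34.6000² / (2 × 0.500) = 1197.160 / 1.000 = 1197.160 m.
Total = 66.432 + 1197.160 = 1263.592 m.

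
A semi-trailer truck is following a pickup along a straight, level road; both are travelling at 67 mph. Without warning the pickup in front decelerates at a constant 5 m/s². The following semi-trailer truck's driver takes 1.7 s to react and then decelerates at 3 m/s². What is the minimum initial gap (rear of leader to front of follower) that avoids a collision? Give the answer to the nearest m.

67 mph × 0.44704 = 29.9517 m/s.
Leader travels v²/(2a_L) = 897.104 / 10.000 = 89.710 m before stopping.
Follower covers v·t_r = 29.9517 × 1.7 = 50.918 m while reacting, then v²/(2a_F) = 897.104 / 6.000 = 149.517 m while braking, for a total of 50.918 + 149.517 = 200.435 m.
Since a_F ≤ a_L and the follower starts braking later, the follower is never slower than the leader, so the closest approach is when both have stopped.
Minimum gap = 200.435 − 89.710 = 110.725 m.

Minimum gap ≈ 111 m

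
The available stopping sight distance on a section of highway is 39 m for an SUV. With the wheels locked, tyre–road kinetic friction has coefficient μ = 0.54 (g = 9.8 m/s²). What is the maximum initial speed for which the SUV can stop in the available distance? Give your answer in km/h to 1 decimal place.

a = μg = 0.54 × 9.8 = 5.292 m/s².
v²/(2a) = d ⇒ v = √(2 × 5.292 × 39) = √412.78 = 20.3170 m/s.
20.3170 m/s × 3.6 = 73.141 km/h.

Maximum speed ≈ 73.1 km/h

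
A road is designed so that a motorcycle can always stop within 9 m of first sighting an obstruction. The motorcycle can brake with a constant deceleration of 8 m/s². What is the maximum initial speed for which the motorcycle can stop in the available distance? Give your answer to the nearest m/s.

v²/(2a) = d ⇒ v = √(2 × 8.000 × 9) = √144.00 = 12.0000 m/s.

Maximum speed ≈ 12 m/s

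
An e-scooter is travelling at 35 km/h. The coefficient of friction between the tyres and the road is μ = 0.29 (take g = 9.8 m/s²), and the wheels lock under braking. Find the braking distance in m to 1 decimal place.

Braking distance ≈ 16.6 m

35 km/h ÷ 3.6 = 9.7222 m/s.
a = μg = 0.29 × 9.8 = 2.842 m/s².
Braking distance = v²/(2a) = 9.7222² / (2 × 2.842) = 94.521 / 5.684 = 16.629 m.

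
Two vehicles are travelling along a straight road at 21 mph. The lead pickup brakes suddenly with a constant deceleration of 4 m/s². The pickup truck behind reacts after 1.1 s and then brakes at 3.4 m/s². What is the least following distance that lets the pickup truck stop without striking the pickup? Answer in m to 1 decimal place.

Minimum gap ≈ 12.3 m

21 mph × 0.44704 = 9.3878 m/s.
Leader travels v²/(2a_L) = 88.131 / 8.000 = 11.016 m before stopping.
Follower covers v·t_r = 9.3878 × 1.1 = 10.327 m while reacting, then v²/(2a_F) = 88.131 / 6.800 = 12.960 m while braking, for a total of 10.327 + 12.960 = 23.287 m.
Since a_F ≤ a_L and the follower starts braking later, the follower is never slower than the leader, so the closest approach is when both have stopped.
Minimum gap = 23.287 − 11.016 = 12.271 m.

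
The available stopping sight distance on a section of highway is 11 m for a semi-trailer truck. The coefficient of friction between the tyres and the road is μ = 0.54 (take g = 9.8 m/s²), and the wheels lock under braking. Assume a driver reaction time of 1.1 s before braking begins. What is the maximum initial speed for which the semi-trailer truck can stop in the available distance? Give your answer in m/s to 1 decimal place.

Maximum speed ≈ 6.4 m/s

a = μg = 0.54 × 9.8 = 5.292 m/s².
Stopping distance: v·t_r + v²/(2a) = 11 with t_r = 1.1 s and a = 5.292 m/s².
So v² + 11.642 v − 116.42 = 0.
Positive root: v = −a·t_r + √((a·t_r)² + 2a·d) = −5.821 + √(33.884 + 116.42) = 6.4389 m/s.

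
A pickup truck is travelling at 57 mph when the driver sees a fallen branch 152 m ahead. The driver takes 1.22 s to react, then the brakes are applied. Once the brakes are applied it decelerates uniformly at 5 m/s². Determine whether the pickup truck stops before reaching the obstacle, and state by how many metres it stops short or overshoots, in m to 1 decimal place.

Yes — it stops 56.0 m short of the obstacle

57 mph × 0.44704 = 25.4813 m/s.
Reaction distance = 25.4813 × 1.22 = 31.087 m.
Braking distance = v²/(2a) = 649.297 / 10.000 = 64.930 m.
Total stopping distance = 31.087 + 64.930 = 96.017 m, vs 152 m available — it stops with 152 − 96.017 = 55.983 m to spare.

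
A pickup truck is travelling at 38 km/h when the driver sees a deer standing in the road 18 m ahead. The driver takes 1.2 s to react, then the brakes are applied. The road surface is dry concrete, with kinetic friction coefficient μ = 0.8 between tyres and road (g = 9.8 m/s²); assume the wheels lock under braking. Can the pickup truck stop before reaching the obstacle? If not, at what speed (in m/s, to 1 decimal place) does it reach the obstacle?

38 km/h ÷ 3.6 = 10.5556 m/s.
a = μg = 0.8 × 9.8 = 7.840 m/s².
Reaction distance = 10.5556 × 1.2 = 12.667 m.
Braking distance needed to stop: v²/(2a) = 111.421 / 15.680 = 7.106 m, so total needed = 12.667 + 7.106 = 19.773 m > 18 m — it cannot stop.
Distance remaining when braking begins: 18 − 12.667 = 5.333 m.
v² = v₀² − 2a·d = 111.421 − 2 × 7.840 × 5.333 = 27.800 m²/s².
v = √27.800 = 5.273 m/s.

No — it strikes the obstacle at 5.3 m/s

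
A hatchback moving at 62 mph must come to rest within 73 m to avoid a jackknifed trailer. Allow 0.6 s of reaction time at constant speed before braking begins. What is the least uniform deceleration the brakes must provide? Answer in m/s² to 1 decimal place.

Required deceleration ≈ 6.8 m/s²

62 mph × 0.44704 = 27.7165 m/s.
Distance covered during reaction = 27.7165 × 0.6 = 16.630 m.
Distance available for braking: 73 − 16.630 = 56.370 m.
v² = 2a·d ⇒ a = v²/(2d) = 27.7165² / (2 × 56.370) = 768.204 / 112.740 = 6.8139 m/s².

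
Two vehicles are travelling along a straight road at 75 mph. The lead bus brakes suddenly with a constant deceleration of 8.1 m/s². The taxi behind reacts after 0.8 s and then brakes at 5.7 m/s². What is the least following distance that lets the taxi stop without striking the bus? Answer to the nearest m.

Minimum gap ≈ 56 m

75 mph × 0.44704 = 33.5280 m/s.
Leader travels v²/(2a_L) = 1124.127 / 16.200 = 69.391 m before stopping.
Follower covers v·t_r = 33.5280 × 0.8 = 26.822 m while reacting, then v²/(2a_F) = 1124.127 / 11.400 = 98.608 m while braking, for a total of 26.822 + 98.608 = 125.430 m.
Since a_F ≤ a_L and the follower starts braking later, the follower is never slower than the leader, so the closest approach is when both have stopped.
Minimum gap = 125.430 − 69.391 = 56.039 m.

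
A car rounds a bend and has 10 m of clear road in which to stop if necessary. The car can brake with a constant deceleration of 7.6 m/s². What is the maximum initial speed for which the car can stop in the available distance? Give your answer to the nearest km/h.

v²/(2a) = d ⇒ v = √(2 × 7.600 × 10) = √152.00 = 12.3288 m/s.
12.3288 m/s × 3.6 = 44.384 km/h.

Maximum speed ≈ 44 km/h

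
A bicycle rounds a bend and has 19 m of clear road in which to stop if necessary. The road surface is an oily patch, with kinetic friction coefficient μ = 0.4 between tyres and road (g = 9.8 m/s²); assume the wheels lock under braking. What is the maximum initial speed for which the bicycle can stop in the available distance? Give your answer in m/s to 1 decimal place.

Maximum speed ≈ 12.2 m/s

a = μg = 0.4 × 9.8 = 3.920 m/s².
v²/(2a) = d ⇒ v = √(2 × 3.920 × 19) = √148.96 = 12.2049 m/s.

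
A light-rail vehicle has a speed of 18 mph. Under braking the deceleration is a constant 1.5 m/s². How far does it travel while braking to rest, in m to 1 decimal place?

Braking distance ≈ 21.6 m

18 mph × 0.44704 = 8.0467 m/s.
Braking distance = v²/(2a) = 8.0467² / (2 × 1.500) = 64.749 / 3.000 = 21.583 m.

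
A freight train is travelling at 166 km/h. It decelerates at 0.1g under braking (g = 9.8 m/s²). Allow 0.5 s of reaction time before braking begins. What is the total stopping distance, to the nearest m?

Total stopping distance ≈ 1108 m

166 km/h ÷ 3.6 = 46.1111 m/s.
a = 0.1 × 9.8 = 0.980 m/s².
Reaction distance = v·t_r = 46.1111 × 0.5 = 23.056 m.
Braking distance = v²/(2a) = 46.1111² / (2 × 0.980) = 2126.234 / 1.960 = 1084.813 m.
Total = 23.056 + 1084.813 = 1107.869 m.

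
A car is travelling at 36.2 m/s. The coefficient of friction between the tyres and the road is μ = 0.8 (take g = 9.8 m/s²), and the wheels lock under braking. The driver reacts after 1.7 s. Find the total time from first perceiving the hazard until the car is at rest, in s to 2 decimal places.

a = μg = 0.8 × 9.8 = 7.840 m/s².
Braking time = v/a = 36.2000 / 7.840 = 4.617 s.
Total = 1.7 + 4.617 = 6.317 s.

Total time ≈ 6.32 s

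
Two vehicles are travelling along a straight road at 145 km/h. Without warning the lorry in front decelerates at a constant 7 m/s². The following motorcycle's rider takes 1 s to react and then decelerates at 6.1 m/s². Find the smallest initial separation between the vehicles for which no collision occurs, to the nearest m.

Minimum gap ≈ 57 m

145 km/h ÷ 3.6 = 40.2778 m/s.
Leader travels v²/(2a_L) = 1622.301 / 14.000 = 115.879 m before stopping.
Follower covers v·t_r = 40.2778 × 1 = 40.278 m while reacting, then v²/(2a_F) = 1622.301 / 12.200 = 132.975 m while braking, for a total of 40.278 + 132.975 = 173.253 m.
Since a_F ≤ a_L and the follower starts braking later, the follower is never slower than the leader, so the closest approach is when both have stopped.
Minimum gap = 173.253 − 115.879 = 57.374 m.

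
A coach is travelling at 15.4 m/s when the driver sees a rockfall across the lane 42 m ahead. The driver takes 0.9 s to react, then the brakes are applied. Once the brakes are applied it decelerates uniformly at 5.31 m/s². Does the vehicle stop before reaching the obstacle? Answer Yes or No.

Yes

Reaction distance = 15.4000 × 0.9 = 13.860 m.
Braking distance = v²/(2a) = 237.160 / 10.620 = 22.331 m.
Total stopping distance = 13.860 + 22.331 = 36.191 m, vs 42 m available — it stops with 42 − 36.191 = 5.809 m to spare.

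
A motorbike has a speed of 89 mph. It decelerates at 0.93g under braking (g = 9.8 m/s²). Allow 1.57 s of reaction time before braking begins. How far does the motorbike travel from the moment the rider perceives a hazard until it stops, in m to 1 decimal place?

89 mph × 0.44704 = 39.7866 m/s.
a = 0.93 × 9.8 = 9.114 m/s².
Reaction distance = v·t_r = 39.7866 × 1.57 = 62.465 m.
Braking distance = v²/(2a) = 39.7866² / (2 × 9.114) = 1582.974 / 18.228 = 86.843 m.
Total = 62.465 + 86.843 = 149.308 m.

Total stopping distance ≈ 149.3 m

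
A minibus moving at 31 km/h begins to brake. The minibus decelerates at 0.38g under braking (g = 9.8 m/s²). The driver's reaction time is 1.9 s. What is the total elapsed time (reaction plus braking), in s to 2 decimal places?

Total time ≈ 4.21 s

31 km/h ÷ 3.6 = 8.6111 m/s.
a = 0.38 × 9.8 = 3.724 m/s².
Braking time = v/a = 8.6111 / 3.724 = 2.312 s.
Total = 1.9 + 2.312 = 4.212 s.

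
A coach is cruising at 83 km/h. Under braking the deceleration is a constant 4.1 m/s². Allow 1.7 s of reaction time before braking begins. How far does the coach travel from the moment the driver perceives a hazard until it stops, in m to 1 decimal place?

Total stopping distance ≈ 104.0 m

83 km/h ÷ 3.6 = 23.0556 m/s.
Reaction distance = v·t_r = 23.0556 × 1.7 = 39.195 m.
Braking distance = v²/(2a) = 23.0556² / (2 × 4.100) = 531.561 / 8.200 = 64.825 m.
Total = 39.195 + 64.825 = 104.020 m.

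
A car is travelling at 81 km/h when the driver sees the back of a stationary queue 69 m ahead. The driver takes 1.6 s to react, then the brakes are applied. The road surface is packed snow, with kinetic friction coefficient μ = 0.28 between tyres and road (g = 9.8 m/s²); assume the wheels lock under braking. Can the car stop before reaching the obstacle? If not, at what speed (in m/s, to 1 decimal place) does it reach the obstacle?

81 km/h ÷ 3.6 = 22.5000 m/s.
a = μg = 0.28 × 9.8 = 2.744 m/s².
Reaction distance = 22.5000 × 1.6 = 36.000 m.
Braking distance needed to stop: v²/(2a) = 506.250 / 5.488 = 92.247 m, so total needed = 36.000 + 92.247 = 128.247 m > 69 m — it cannot stop.
Distance remaining when braking begins: 69 − 36.000 = 33.000 m.
v² = v₀² − 2a·d = 506.250 − 2 × 2.744 × 33.000 = 325.146 m²/s².
v = √325.146 = 18.032 m/s.

No — it strikes the obstacle at 18.0 m/s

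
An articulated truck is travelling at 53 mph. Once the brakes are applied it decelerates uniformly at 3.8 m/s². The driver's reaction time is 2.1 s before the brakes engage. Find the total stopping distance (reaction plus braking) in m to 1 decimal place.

53 mph × 0.44704 = 23.6931 m/s.
Reaction distance = v·t_r = 23.6931 × 2.1 = 49.756 m.
Braking distance = v²/(2a) = 23.6931² / (2 × 3.800) = 561.363 / 7.600 = 73.864 m.
Total = 49.756 + 73.864 = 123.620 m.

Total stopping distance ≈ 123.6 m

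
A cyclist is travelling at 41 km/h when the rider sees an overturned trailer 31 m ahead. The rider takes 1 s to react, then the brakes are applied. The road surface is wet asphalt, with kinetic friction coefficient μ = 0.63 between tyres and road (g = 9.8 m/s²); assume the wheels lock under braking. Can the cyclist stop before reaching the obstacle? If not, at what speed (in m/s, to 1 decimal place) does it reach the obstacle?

41 km/h ÷ 3.6 = 11.3889 m/s.
a = μg = 0.63 × 9.8 = 6.174 m/s².
Reaction distance = 11.3889 × 1 = 11.389 m.
Braking distance = v²/(2a) = 129.707 / 12.348 = 10.504 m.
Total stopping distance = 11.389 + 10.504 = 21.893 m, vs 31 m available — it stops with 31 − 21.893 = 9.107 m to spare.

Yes — it stops about 9.1 m short of the obstacle, so it never reaches it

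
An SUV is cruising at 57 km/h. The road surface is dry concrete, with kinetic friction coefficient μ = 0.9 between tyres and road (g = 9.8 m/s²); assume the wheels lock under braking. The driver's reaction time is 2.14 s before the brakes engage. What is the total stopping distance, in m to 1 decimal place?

Total stopping distance ≈ 48.1 m

57 km/h ÷ 3.6 = 15.8333 m/s.
a = μg = 0.9 × 9.8 = 8.820 m/s².
Reaction distance = v·t_r = 15.8333 × 2.14 = 33.883 m.
Braking distance = v²/(2a) = 15.8333² / (2 × 8.820) = 250.693 / 17.640 = 14.212 m.
Total = 33.883 + 14.212 = 48.095 m.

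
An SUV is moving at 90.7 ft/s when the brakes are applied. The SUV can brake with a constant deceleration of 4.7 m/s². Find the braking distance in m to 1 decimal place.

Braking distance ≈ 81.3 m

90.7 ft/s × 0.3048 = 27.6454 m/s.
Braking distance = v²/(2a) = 27.6454² / (2 × 4.700) = 764.268 / 9.400 = 81.305 m.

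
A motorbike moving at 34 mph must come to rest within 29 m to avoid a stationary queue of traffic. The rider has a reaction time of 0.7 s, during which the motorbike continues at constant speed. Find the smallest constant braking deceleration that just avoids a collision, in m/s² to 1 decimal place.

34 mph × 0.44704 = 15.1994 m/s.
Distance covered during reaction = 15.1994 × 0.7 = 10.640 m.
Distance available for braking: 29 − 10.640 = 18.360 m.
v² = 2a·d ⇒ a = v²/(2d) = 15.1994² / (2 × 18.360) = 231.022 / 36.720 = 6.2914 m/s².

Required deceleration ≈ 6.3 m/s²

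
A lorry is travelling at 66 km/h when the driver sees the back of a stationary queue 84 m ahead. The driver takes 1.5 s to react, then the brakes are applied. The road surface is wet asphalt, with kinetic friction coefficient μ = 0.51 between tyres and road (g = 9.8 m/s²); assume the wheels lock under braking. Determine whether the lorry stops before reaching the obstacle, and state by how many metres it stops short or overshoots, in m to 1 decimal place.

66 km/h ÷ 3.6 = 18.3333 m/s.
a = μg = 0.51 × 9.8 = 4.998 m/s².
Reaction distance = 18.3333 × 1.5 = 27.500 m.
Braking distance = v²/(2a) = 336.110 / 9.996 = 33.624 m.
Total stopping distance = 27.500 + 33.624 = 61.124 m, vs 84 m available — it stops with 84 − 61.124 = 22.876 m to spare.

Yes — it stops 22.9 m short of the obstacle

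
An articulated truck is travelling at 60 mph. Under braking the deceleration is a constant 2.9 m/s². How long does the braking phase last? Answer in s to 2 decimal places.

Braking time ≈ 9.25 s

60 mph × 0.44704 = 26.8224 m/s.
Braking time = v/a = 26.8224 / 2.900 = 9.249 s.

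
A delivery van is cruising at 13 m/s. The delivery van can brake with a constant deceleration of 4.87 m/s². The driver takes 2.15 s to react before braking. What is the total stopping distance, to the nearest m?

Reaction distance = v·t_r = 13.0000 × 2.15 = 27.950 m.
Braking distance = v²/(2a) = 13.0000² / (2 × 4.870) = 169.000 / 9.740 = 17.351 m.
Total = 27.950 + 17.351 = 45.301 m.

Total stopping distance ≈ 45 m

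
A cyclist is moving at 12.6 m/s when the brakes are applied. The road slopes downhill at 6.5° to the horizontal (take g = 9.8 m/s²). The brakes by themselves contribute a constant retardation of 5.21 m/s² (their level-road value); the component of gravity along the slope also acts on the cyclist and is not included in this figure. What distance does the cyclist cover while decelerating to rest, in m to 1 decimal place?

Braking distance ≈ 19.4 m

Gravity along the downhill slope reduces the braking deceleration: a_eff = 5.210 − 9.8·sin 6.5° = 5.210 − 1.109 = 4.101 m/s².
Braking distance = v²/(2a) = 12.6000² / (2 × 4.101) = 158.760 / 8.202 = 19.356 m.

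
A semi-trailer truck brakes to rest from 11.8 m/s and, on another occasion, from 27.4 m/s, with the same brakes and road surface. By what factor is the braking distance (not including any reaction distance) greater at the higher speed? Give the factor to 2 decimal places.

Braking distance d = v²/(2a), so with a fixed, d ∝ v².
Factor = (27.4/11.8)² = 2.3220² = 5.3917.

Factor ≈ 5.39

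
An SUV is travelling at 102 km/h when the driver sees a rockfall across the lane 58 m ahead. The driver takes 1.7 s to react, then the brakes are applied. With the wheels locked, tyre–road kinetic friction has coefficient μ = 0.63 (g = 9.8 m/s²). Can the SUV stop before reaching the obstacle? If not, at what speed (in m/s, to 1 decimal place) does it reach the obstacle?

102 km/h ÷ 3.6 = 28.3333 m/s.
a = μg = 0.63 × 9.8 = 6.174 m/s².
Reaction distance = 28.3333 × 1.7 = 48.167 m.
Braking distance needed to stop: v²/(2a) = 802.776 / 12.348 = 65.013 m, so total needed = 48.167 + 65.013 = 113.180 m > 58 m — it cannot stop.
Distance remaining when braking begins: 58 − 48.167 = 9.833 m.
v² = v₀² − 2a·d = 802.776 − 2 × 6.174 × 9.833 = 681.358 m²/s².
v = √681.358 = 26.103 m/s.

No — it strikes the obstacle at 26.1 m/s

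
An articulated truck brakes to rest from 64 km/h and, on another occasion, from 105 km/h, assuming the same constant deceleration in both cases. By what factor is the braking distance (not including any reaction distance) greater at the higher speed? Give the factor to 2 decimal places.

Braking distance d = v²/(2a), so with a fixed, d ∝ v².
Factor = (105/64)² = 1.6406² = 2.6916.

Factor ≈ 2.69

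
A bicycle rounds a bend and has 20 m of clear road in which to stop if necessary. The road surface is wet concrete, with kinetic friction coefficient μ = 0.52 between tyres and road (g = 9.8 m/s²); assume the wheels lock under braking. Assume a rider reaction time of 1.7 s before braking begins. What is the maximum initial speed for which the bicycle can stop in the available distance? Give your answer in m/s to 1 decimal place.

a = μg = 0.52 × 9.8 = 5.096 m/s².
Stopping distance: v·t_r + v²/(2a) = 20 with t_r = 1.7 s and a = 5.096 m/s².
So v² + 17.326 v − 203.84 = 0.
Positive root: v = −a·t_r + √((a·t_r)² + 2a·d) = −8.663 + √(75.048 + 203.84) = 8.0369 m/s.

Maximum speed ≈ 8.0 m/s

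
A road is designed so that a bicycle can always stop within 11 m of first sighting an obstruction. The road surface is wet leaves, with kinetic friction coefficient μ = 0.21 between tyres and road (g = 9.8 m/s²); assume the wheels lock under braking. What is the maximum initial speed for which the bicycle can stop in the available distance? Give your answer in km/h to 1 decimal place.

a = μg = 0.21 × 9.8 = 2.058 m/s².
v²/(2a) = d ⇒ v = √(2 × 2.058 × 11) = √45.28 = 6.7290 m/s.
6.7290 m/s × 3.6 = 24.224 km/h.

Maximum speed ≈ 24.2 km/h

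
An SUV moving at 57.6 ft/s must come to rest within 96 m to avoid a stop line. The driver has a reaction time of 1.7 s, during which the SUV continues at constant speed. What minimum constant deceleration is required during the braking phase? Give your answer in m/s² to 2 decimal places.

Required deceleration ≈ 2.33 m/s²

57.6 ft/s × 0.3048 = 17.5565 m/s.
Distance covered during reaction = 17.5565 × 1.7 = 29.846 m.
Distance available for braking: 96 − 29.846 = 66.154 m.
v² = 2a·d ⇒ a = v²/(2d) = 17.5565² / (2 × 66.154) = 308.231 / 132.308 = 2.3296 m/s².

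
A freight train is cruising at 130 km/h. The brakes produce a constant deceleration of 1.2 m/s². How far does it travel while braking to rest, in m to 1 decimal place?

130 km/h ÷ 3.6 = 36.1111 m/s.
Braking distance = v²/(2a) = 36.1111² / (2 × 1.200) = 1304.012 / 2.400 = 543.338 m.

Braking distance ≈ 543.3 m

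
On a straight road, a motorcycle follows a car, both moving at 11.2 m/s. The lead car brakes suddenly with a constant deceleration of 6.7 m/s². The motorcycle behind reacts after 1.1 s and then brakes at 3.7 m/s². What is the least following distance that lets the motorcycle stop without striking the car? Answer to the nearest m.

Leader travels v²/(2a_L) = 125.440 / 13.400 = 9.361 m before stopping.
Follower covers v·t_r = 11.2000 × 1.1 = 12.320 m while reacting, then v²/(2a_F) = 125.440 / 7.400 = 16.951 m while braking, for a total of 12.320 + 16.951 = 29.271 m.
Since a_F ≤ a_L and the follower starts braking later, the follower is never slower than the leader, so the closest approach is when both have stopped.
Minimum gap = 29.271 − 9.361 = 19.910 m.

Minimum gap ≈ 20 m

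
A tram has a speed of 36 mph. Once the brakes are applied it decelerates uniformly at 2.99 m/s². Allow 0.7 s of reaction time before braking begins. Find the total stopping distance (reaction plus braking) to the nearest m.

36 mph × 0.44704 = 16.0934 m/s.
Reaction distance = v·t_r = 16.0934 × 0.7 = 11.265 m.
Braking distance = v²/(2a) = 16.0934² / (2 × 2.990) = 258.998 / 5.980 = 43.311 m.
Total = 11.265 + 43.311 = 54.576 m.

Total stopping distance ≈ 55 m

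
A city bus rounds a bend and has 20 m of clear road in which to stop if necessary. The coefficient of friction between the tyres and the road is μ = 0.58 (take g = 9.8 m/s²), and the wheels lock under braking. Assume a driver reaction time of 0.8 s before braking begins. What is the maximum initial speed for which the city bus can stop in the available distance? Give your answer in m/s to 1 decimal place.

a = μg = 0.58 × 9.8 = 5.684 m/s².
Stopping distance: v·t_r + v²/(2a) = 20 with t_r = 0.8 s and a = 5.684 m/s².
So v² + 9.094 v − 227.36 = 0.
Positive root: v = −a·t_r + √((a·t_r)² + 2a·d) = −4.547 + √(20.675 + 227.36) = 11.2021 m/s.

Maximum speed ≈ 11.2 m/s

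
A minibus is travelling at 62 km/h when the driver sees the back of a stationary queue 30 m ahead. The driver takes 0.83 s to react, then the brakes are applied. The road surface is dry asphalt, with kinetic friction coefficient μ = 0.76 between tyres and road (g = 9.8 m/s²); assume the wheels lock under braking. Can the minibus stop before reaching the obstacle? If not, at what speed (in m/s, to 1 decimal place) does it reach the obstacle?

No — it strikes the obstacle at 7.9 m/s

62 km/h ÷ 3.6 = 17.2222 m/s.
a = μg = 0.76 × 9.8 = 7.448 m/s².
Reaction distance = 17.2222 × 0.83 = 14.294 m.
Braking distance needed to stop: v²/(2a) = 296.604 / 14.896 = 19.912 m, so total needed = 14.294 + 19.912 = 34.206 m > 30 m — it cannot stop.
Distance remaining when braking begins: 30 − 14.294 = 15.706 m.
v² = v₀² − 2a·d = 296.604 − 2 × 7.448 × 15.706 = 62.647 m²/s².
v = √62.647 = 7.915 m/s.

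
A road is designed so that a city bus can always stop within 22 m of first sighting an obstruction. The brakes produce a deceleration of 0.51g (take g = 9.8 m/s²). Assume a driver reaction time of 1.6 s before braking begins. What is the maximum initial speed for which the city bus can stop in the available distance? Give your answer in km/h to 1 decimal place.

Maximum speed ≈ 31.9 km/h

a = 0.51 × 9.8 = 4.998 m/s².
Stopping distance: v·t_r + v²/(2a) = 22 with t_r = 1.6 s and a = 4.998 m/s².
So v² + 15.994 v − 219.91 = 0.
Positive root: v = −a·t_r + √((a·t_r)² + 2a·d) = −7.997 + √(63.952 + 219.91) = 8.8512 m/s.
8.8512 m/s × 3.6 = 31.864 km/h.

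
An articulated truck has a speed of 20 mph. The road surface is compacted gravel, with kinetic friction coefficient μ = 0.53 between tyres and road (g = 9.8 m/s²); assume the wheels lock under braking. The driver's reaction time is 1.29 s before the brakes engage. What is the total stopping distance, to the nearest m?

Total stopping distance ≈ 19 m

20 mph × 0.44704 = 8.9408 m/s.
a = μg = 0.53 × 9.8 = 5.194 m/s².
Reaction distance = v·t_r = 8.9408 × 1.29 = 11.534 m.
Braking distance = v²/(2a) = 8.9408² / (2 × 5.194) = 79.938 / 10.388 = 7.695 m.
Total = 11.534 + 7.695 = 19.229 m.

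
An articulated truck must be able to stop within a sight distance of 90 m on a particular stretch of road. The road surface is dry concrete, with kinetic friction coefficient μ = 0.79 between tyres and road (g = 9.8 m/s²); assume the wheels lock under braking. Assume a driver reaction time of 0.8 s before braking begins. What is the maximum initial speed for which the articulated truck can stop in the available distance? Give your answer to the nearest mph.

Maximum speed ≈ 71 mph

a = μg = 0.79 × 9.8 = 7.742 m/s².
Stopping distance: v·t_r + v²/(2a) = 90 with t_r = 0.8 s and a = 7.742 m/s².
So v² + 12.387 v − 1393.56 = 0.
Positive root: v = −a·t_r + √((a·t_r)² + 2a·d) = −6.194 + √(38.366 + 1393.56) = 31.6468 m/s.
31.6468 m/s ÷ 0.44704 = 70.792 mph.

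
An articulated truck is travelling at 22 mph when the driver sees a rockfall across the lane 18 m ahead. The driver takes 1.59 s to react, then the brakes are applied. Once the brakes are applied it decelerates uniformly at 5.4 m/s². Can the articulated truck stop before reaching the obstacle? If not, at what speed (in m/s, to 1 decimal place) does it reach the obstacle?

22 mph × 0.44704 = 9.8349 m/s.
Reaction distance = 9.8349 × 1.59 = 15.637 m.
Braking distance needed to stop: v²/(2a) = 96.725 / 10.800 = 8.956 m, so total needed = 15.637 + 8.956 = 24.593 m > 18 m — it cannot stop.
Distance remaining when braking begins: 18 − 15.637 = 2.363 m.
v² = v₀² − 2a·d = 96.725 − 2 × 5.400 × 2.363 = 71.205 m²/s².
v = √71.205 = 8.438 m/s.

No — it strikes the obstacle at 8.4 m/s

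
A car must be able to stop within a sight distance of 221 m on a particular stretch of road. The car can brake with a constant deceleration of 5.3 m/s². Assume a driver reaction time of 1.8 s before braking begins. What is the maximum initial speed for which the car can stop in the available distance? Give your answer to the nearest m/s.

Stopping distance: v·t_r + v²/(2a) = 221 with t_r = 1.8 s and a = 5.300 m/s².
So v² + 19.080 v − 2342.60 = 0.
Positive root: v = −a·t_r + √((a·t_r)² + 2a·d) = −9.540 + √(91.012 + 2342.60) = 39.7917 m/s.

Maximum speed ≈ 40 m/s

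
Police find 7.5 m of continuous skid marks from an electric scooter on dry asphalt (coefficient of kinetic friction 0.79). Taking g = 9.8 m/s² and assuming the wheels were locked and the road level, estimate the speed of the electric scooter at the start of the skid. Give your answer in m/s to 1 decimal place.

Deceleration a = μg = 0.79 × 9.8 = 7.742 m/s².
v = √(2a·d) = √(2 × 7.742 × 7.5) = √116.130 = 10.7764 m/s.

Initial speed ≈ 10.8 m/s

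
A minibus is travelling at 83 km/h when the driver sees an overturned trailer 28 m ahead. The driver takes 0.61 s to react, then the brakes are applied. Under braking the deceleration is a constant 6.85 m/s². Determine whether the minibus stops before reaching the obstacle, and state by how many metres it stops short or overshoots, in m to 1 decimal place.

83 km/h ÷ 3.6 = 23.0556 m/s.
Reaction distance = 23.0556 × 0.61 = 14.064 m.
Braking distance = v²/(2a) = 531.561 / 13.700 = 38.800 m.
Total stopping distance = 14.064 + 38.800 = 52.864 m, vs 28 m available — it cannot stop in time and overshoots by 52.864 − 28 = 24.864 m.

No — it overshoots by 24.9 m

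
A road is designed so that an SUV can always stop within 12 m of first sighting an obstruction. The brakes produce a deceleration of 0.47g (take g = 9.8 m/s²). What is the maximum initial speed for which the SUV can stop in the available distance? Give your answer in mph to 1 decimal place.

Maximum speed ≈ 23.5 mph

a = 0.47 × 9.8 = 4.606 m/s².
v²/(2a) = d ⇒ v = √(2 × 4.606 × 12) = √110.54 = 10.5138 m/s.
10.5138 m/s ÷ 0.44704 = 23.519 mph.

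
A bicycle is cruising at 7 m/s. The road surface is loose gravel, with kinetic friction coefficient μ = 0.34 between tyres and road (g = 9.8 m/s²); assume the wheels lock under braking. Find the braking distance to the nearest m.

Braking distance ≈ 7 m

a = μg = 0.34 × 9.8 = 3.332 m/s².
Braking distance = v²/(2a) = 7.0000² / (2 × 3.332) = 49.000 / 6.664 = 7.353 m.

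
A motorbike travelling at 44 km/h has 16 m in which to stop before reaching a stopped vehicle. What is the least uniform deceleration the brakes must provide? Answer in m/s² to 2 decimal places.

44 km/h ÷ 3.6 = 12.2222 m/s.
v² = 2a·d ⇒ a = v²/(2d) = 12.2222² / (2 × 16.000) = 149.382 / 32.000 = 4.6682 m/s².

Required deceleration ≈ 4.67 m/s²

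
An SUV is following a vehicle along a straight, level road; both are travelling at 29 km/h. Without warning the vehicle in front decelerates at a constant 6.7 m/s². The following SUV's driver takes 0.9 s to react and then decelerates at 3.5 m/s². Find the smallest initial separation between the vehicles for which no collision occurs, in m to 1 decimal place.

Minimum gap ≈ 11.7 m

29 km/h ÷ 3.6 = 8.0556 m/s.
Leader travels v²/(2a_L) = 64.893 / 13.400 = 4.843 m before stopping.
Follower covers v·t_r = 8.0556 × 0.9 = 7.250 m while reacting, then v²/(2a_F) = 64.893 / 7.000 = 9.270 m while braking, for a total of 7.250 + 9.270 = 16.520 m.
Since a_F ≤ a_L and the follower starts braking later, the follower is never slower than the leader, so the closest approach is when both have stopped.
Minimum gap = 16.520 − 4.843 = 11.677 m.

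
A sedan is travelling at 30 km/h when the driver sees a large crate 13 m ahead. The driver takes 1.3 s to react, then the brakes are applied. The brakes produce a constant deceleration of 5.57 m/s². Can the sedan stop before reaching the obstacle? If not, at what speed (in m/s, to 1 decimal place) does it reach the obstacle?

30 km/h ÷ 3.6 = 8.3333 m/s.
Reaction distance = 8.3333 × 1.3 = 10.833 m.
Braking distance needed to stop: v²/(2a) = 69.444 / 11.140 = 6.234 m, so total needed = 10.833 + 6.234 = 17.067 m > 13 m — it cannot stop.
Distance remaining when braking begins: 13 − 10.833 = 2.167 m.
v² = v₀² − 2a·d = 69.444 − 2 × 5.570 × 2.167 = 45.304 m²/s².
v = √45.304 = 6.731 m/s.

No — it strikes the obstacle at 6.7 m/s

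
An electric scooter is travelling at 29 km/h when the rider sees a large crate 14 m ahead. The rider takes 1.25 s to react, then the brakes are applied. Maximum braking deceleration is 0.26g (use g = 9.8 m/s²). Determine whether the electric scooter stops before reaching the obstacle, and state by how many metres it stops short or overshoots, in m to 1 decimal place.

29 km/h ÷ 3.6 = 8.0556 m/s.
a = 0.26 × 9.8 = 2.548 m/s².
Reaction distance = 8.0556 × 1.25 = 10.069 m.
Braking distance = v²/(2a) = 64.893 / 5.096 = 12.734 m.
Total stopping distance = 10.069 + 12.734 = 22.803 m, vs 14 m available — it cannot stop in time and overshoots by 22.803 − 14 = 8.803 m.

No — it overshoots by 8.8 m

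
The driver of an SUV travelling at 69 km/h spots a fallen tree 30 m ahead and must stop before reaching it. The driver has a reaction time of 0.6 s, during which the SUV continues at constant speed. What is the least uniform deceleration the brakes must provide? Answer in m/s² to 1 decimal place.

Required deceleration ≈ 9.9 m/s²

69 km/h ÷ 3.6 = 19.1667 m/s.
Distance covered during reaction = 19.1667 × 0.6 = 11.500 m.
Distance available for braking: 30 − 11.500 = 18.500 m.
v² = 2a·d ⇒ a = v²/(2d) = 19.1667² / (2 × 18.500) = 367.362 / 37.000 = 9.9287 m/s².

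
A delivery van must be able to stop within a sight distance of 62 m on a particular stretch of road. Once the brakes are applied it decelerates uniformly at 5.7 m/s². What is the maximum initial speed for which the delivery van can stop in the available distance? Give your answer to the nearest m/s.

Maximum speed ≈ 27 m/s

v²/(2a) = d ⇒ v = √(2 × 5.700 × 62) = √706.80 = 26.5857 m/s.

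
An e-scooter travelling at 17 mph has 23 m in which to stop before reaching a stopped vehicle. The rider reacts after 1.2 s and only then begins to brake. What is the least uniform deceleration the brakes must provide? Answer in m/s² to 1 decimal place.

17 mph × 0.44704 = 7.5997 m/s.
Distance covered during reaction = 7.5997 × 1.2 = 9.120 m.
Distance available for braking: 23 − 9.120 = 13.880 m.
v² = 2a·d ⇒ a = v²/(2d) = 7.5997² / (2 × 13.880) = 57.755 / 27.760 = 2.0805 m/s².

Required deceleration ≈ 2.1 m/s²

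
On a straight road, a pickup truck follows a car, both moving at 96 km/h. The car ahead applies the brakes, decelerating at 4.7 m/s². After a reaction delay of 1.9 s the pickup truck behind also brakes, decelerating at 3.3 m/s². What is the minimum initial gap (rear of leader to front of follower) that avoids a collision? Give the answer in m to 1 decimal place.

Minimum gap ≈ 82.8 m

96 km/h ÷ 3.6 = 26.6667 m/s.
Leader travels v²/(2a_L) = 711.113 / 9.400 = 75.650 m before stopping.
Follower covers v·t_r = 26.6667 × 1.9 = 50.667 m while reacting, then v²/(2a_F) = 711.113 / 6.600 = 107.744 m while braking, for a total of 50.667 + 107.744 = 158.411 m.
Since a_F ≤ a_L and the follower starts braking later, the follower is never slower than the leader, so the closest approach is when both have stopped.
Minimum gap = 158.411 − 75.650 = 82.761 m.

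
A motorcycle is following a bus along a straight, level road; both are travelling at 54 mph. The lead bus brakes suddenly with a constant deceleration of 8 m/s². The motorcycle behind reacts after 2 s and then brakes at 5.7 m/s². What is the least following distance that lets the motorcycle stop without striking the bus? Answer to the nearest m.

Minimum gap ≈ 63 m

54 mph × 0.44704 = 24.1402 m/s.
Leader travels v²/(2a_L) = 582.749 / 16.000 = 36.422 m before stopping.
Follower covers v·t_r = 24.1402 × 2 = 48.280 m while reacting, then v²/(2a_F) = 582.749 / 11.400 = 51.118 m while braking, for a total of 48.280 + 51.118 = 99.398 m.
Since a_F ≤ a_L and the follower starts braking later, the follower is never slower than the leader, so the closest approach is when both have stopped.
Minimum gap = 99.398 − 36.422 = 62.976 m.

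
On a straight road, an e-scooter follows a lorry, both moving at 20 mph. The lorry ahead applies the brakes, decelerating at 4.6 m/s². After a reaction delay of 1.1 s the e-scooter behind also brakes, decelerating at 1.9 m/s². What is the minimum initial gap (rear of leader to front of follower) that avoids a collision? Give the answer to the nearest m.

20 mph × 0.44704 = 8.9408 m/s.
Leader travels v²/(2a_L) = 79.938 / 9.200 = 8.689 m before stopping.
Follower covers v·t_r = 8.9408 × 1.1 = 9.835 m while reacting, then v²/(2a_F) = 79.938 / 3.800 = 21.036 m while braking, for a total of 9.835 + 21.036 = 30.871 m.
Since a_F ≤ a_L and the follower starts braking later, the follower is never slower than the leader, so the closest approach is when both have stopped.
Minimum gap = 30.871 − 8.689 = 22.182 m.

Minimum gap ≈ 22 m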